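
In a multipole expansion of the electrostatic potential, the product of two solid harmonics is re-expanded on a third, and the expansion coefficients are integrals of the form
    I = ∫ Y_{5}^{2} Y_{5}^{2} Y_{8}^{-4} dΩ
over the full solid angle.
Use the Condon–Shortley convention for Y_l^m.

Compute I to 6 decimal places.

Checks pass: Σm=0; 18 even; l₃=8∈[0,10].
(2·5+1)(2·5+1)(2·8+1) = 2057
Δ: 2! 8! 8! / 19! → 1/37413090
sum: t=0:+1/1036800 t=1:−1/331776 t=2:+1/1036800 = -1/921600
3j²(5 5 8; 0 0 0) = Δ·Π!·Σ² = 490/46189  (sign -1)
sum: t=0:+1/7257600 t=1:−1/2073600 t=2:+1/7257600 = -1/4838400
3j²(5 5 8; 2 2 -4) = Δ·Π!·Σ² = 252/20995  (sign -1)
combine: 4πI² = 2057·490/46189·252/20995 = 271656/1037153
take √, sign +1: I = 0.14437211

0.144372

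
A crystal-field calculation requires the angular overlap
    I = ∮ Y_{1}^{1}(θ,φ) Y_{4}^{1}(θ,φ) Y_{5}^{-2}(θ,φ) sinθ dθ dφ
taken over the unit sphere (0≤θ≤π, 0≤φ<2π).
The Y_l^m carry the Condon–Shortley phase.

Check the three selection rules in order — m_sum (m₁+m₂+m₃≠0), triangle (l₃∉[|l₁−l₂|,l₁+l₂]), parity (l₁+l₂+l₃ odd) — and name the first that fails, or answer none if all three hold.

none

azimuthal sum: 1 + 1 − 2 = 0  ✓
3 ≤ 5 ≤ 5 (triangle on l)  ✓
L = 1 + 4 + 5 = 10 (even)  ✓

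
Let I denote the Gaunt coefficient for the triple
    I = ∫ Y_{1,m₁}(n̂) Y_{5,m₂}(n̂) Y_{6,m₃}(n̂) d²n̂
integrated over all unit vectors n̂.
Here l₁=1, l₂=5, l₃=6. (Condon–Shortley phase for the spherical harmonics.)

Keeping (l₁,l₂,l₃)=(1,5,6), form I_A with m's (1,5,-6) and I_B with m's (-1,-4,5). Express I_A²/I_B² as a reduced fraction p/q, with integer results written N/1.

6/5

Same 1,5,6: normalisation and zero-m 3j drop out of the ratio.
A: Δ: 0! 2! 10! / 13! → 1/858; sum: t=0:+1/7257600 = 1/7257600; 3j²(1 5 6; 1 5 -6) = Δ·Π!·Σ² = 1/13  (sign +1)
B: Δ: 0! 2! 10! / 13! → 1/858; sum: t=0:+1/725760 = 1/725760; 3j²(1 5 6; -1 -4 5) = Δ·Π!·Σ² = 5/78  (sign -1)
I_A²/I_B² = (1/13)/(5/78) = 6/5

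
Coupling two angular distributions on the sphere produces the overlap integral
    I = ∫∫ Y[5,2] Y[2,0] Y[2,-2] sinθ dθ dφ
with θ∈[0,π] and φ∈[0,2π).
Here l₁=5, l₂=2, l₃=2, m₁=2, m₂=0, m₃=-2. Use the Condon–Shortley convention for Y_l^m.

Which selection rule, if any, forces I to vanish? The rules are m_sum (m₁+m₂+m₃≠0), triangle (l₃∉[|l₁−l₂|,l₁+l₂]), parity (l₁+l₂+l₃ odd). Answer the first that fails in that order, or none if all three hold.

m₁+m₂+m₃ = 2 + 0 − 2 = 0  ✓
triangle: |5−2|=3 ≤ l₃=2 ≤ 5+2=7  ✗
parity: l₁+l₂+l₃ = 9 is odd

triangle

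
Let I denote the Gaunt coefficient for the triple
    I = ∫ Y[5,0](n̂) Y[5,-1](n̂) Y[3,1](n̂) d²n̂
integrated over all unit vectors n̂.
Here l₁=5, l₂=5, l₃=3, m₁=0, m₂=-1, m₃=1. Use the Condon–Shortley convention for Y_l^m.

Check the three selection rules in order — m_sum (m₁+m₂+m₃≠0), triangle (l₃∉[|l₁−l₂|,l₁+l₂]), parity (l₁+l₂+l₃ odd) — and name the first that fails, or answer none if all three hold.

azimuthal sum: 0 − 1 + 1 = 0  ✓
0 ≤ 3 ≤ 10 (triangle on l)  ✓
L = 5 + 5 + 3 = 13 (odd)  ✗

parity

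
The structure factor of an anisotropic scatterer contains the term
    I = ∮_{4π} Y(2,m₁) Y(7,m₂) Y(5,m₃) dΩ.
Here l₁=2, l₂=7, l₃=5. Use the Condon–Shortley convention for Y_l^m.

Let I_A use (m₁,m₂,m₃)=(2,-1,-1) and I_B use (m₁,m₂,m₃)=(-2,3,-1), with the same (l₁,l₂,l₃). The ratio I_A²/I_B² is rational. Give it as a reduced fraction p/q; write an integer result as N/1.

Same 2,7,5: normalisation and zero-m 3j drop out of the ratio.
A: Δ: 4! 0! 10! / 15! → 1/15015; sum: t=0:+1/414720 = 1/414720; 3j²(2 7 5; 2 -1 -1) = Δ·Π!·Σ² = 2/429  (sign +1)
B: Δ: 4! 0! 10! / 15! → 1/15015; sum: t=4:+1/414720 = 1/414720; 3j²(2 7 5; -2 3 -1) = Δ·Π!·Σ² = 2/143  (sign +1)
I_A²/I_B² = (2/429)/(2/143) = 1/3

1/3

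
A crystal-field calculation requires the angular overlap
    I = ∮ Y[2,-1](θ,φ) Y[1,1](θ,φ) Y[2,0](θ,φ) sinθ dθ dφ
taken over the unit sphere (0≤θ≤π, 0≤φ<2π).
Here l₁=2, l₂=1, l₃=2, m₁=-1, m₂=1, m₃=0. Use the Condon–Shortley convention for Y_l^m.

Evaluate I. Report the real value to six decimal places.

0.000000

Σlᵢ=5 odd — θ-integrand is odd under cosθ→−cosθ; I=0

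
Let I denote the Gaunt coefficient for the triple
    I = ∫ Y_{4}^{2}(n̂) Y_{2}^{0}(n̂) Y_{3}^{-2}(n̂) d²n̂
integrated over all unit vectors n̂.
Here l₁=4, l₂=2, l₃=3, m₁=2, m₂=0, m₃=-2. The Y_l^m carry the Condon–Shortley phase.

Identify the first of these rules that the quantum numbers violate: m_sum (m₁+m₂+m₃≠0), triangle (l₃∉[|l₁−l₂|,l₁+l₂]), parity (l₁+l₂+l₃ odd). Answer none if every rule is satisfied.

m₁+m₂+m₃ = 2 + 0 − 2 = 0  ✓
triangle: |4−2|=2 ≤ l₃=3 ≤ 4+2=6  ✓
parity: l₁+l₂+l₃ = 9 is odd  ✗

parity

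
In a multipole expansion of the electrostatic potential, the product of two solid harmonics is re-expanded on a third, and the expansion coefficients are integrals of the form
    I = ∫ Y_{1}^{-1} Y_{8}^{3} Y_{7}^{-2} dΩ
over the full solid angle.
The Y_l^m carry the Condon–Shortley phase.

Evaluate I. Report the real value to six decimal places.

Rules hold: Σm=0, L=16 even, 7≤7≤9.
N = 3·17·15 = 765
Δ = 2!·0!·14!/17! = 1/2040
Racah Σ t=1..1: t=1:−1/25401600 = -1/25401600
⇒ 3j(1 8 7; 0 0 0)² = 8/255, sgn +1
Racah Σ t=2..2: t=2:+1/87091200 = 1/87091200
⇒ 3j(1 8 7; -1 3 -2)² = 11/408, sgn -1
4πI² = N·(3j₀)²·(3jₘ)² = 11/17
I = -1·√(0.647059/4π) = -0.22691696

-0.226917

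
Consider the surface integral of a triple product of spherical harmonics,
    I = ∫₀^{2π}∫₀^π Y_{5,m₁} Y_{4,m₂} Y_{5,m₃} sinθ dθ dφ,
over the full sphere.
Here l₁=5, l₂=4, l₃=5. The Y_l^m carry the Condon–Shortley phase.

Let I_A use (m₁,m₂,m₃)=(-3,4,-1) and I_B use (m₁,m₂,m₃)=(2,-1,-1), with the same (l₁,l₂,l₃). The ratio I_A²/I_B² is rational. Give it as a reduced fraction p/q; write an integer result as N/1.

Shared (l₁,l₂,l₃)=(5,4,5): N and (l;000)² cancel in I_A²/I_B².
A: Δ = 4!·6!·4!/15! = 1/3153150; Racah Σ t=4..4: t=4:+1/27648 = 1/27648; ⇒ 3j(5 4 5; -3 4 -1)² = 10/429, sgn +1
B: Δ = 4!·6!·4!/15! = 1/3153150; Racah Σ t=0..3: t=0:+1/5184 t=1:−1/1152 t=2:+1/2880 t=3:−1/103680 = -7/20736; ⇒ 3j(5 4 5; 2 -1 -1)² = 35/2574, sgn -1
I_A²/I_B² = (10/429)/(35/2574) = 12/7

12/7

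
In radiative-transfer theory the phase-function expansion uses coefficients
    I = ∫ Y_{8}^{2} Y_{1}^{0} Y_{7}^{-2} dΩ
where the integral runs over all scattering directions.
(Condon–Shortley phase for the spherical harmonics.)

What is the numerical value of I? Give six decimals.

Rules hold: Σm=0, L=16 even, 7≤7≤9.
N = 17·3·15 = 765
Δ = 2!·14!·0!/17! = 1/2040
Racah Σ t=1..1: t=1:−1/25401600 = -1/25401600
⇒ 3j(8 1 7; 0 0 0)² = 8/255, sgn +1
Racah Σ t=1..1: t=1:−1/43545600 = -1/43545600
⇒ 3j(8 1 7; 2 0 -2)² = 1/34, sgn +1
4πI² = N·(3j₀)²·(3jₘ)² = 12/17
I = +1·√(0.705882/4π) = 0.23700703

0.237007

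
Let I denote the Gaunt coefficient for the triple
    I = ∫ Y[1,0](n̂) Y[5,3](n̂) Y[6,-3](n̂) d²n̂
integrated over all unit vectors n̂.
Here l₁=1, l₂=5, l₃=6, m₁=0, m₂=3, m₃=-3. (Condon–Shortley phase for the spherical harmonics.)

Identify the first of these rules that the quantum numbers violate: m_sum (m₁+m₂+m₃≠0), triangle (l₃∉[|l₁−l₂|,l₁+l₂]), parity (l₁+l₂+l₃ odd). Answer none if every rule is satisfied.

m₁+m₂+m₃ = 0 + 3 − 3 = 0  ✓
triangle: |1−5|=4 ≤ l₃=6 ≤ 1+5=6  ✓
parity: l₁+l₂+l₃ = 12 is even  ✓

none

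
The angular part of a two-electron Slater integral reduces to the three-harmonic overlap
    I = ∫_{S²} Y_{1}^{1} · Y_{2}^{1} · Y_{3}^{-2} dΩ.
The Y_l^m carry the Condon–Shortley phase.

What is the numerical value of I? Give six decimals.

0.261169

m-sum 0 ✓  L=6 even ✓  1≤3≤3 ✓
Π(2lᵢ+1) = 3×5×7 = 105
triangle coeff Δ(1,2,3) = 1/105
Σ_t [0,0]: t=0:+1/4 = 1/4
(3j)²=3/35 [(1 2 3; 0 0 0)], sign=-1
Σ_t [0,0]: t=0:+1/12 = 1/12
(3j)²=2/21 [(1 2 3; 1 1 -2)], sign=-1
⇒ 4πI² = 6/7
I = (+1)√(6/7/(4π)) = 0.26116903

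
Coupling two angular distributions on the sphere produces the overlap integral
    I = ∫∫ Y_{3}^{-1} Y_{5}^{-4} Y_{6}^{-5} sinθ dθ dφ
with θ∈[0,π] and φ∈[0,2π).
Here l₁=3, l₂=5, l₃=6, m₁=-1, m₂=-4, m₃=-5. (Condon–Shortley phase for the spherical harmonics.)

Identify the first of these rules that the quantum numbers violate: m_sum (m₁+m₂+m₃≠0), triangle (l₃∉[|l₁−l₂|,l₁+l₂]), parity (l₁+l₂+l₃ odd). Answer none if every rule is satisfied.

azimuthal sum: -1 − 4 − 5 = -10  ✗
2 ≤ 6 ≤ 8 (triangle on l)
L = 3 + 5 + 6 = 14 (even)

m_sum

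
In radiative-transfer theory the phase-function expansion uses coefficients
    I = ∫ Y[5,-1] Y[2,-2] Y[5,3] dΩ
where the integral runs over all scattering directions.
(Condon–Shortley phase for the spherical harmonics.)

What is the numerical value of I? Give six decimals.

0.171169

Checks pass: Σm=0; 12 even; l₃=5∈[3,7].
(2·5+1)(2·2+1)(2·5+1) = 605
Δ: 2! 8! 2! / 13! → 1/38610
sum: t=0:+1/2880 t=1:−1/576 t=2:+1/2880 = -1/960
3j²(5 2 5; 0 0 0) = Δ·Π!·Σ² = 10/429  (sign +1)
sum: t=0:+1/5760 = 1/5760
3j²(5 2 5; -1 -2 3) = Δ·Π!·Σ² = 56/2145  (sign +1)
combine: 4πI² = 605·10/429·56/2145 = 560/1521
take √, sign +1: I = 0.17116875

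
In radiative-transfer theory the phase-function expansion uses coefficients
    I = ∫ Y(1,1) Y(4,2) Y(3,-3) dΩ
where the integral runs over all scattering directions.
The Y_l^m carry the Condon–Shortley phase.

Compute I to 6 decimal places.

0.061558

m-sum 0 ✓  L=8 even ✓  3≤3≤5 ✓
Π(2lᵢ+1) = 3×9×7 = 189
triangle coeff Δ(1,4,3) = 1/252
Σ_t [1,1]: t=1:−1/36 = -1/36
(3j)²=4/63 [(1 4 3; 0 0 0)], sign=+1
Σ_t [0,0]: t=0:+1/1440 = 1/1440
(3j)²=1/252 [(1 4 3; 1 2 -3)], sign=+1
⇒ 4πI² = 1/21
I = (+1)√(1/21/(4π)) = 0.06155813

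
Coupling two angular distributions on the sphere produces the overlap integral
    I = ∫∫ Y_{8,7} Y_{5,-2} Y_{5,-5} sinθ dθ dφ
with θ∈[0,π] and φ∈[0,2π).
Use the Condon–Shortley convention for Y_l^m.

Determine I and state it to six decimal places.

m-sum 0 ✓  L=18 even ✓  3≤5≤13 ✓
Π(2lᵢ+1) = 17×11×11 = 2057
triangle coeff Δ(8,5,5) = 1/37413090
Σ_t [3,5]: t=3:−1/1036800 t=4:+1/331776 t=5:−1/1036800 = 1/921600
(3j)²=490/46189 [(8 5 5; 0 0 0)], sign=-1
Σ_t [1,1]: t=1:−1/406425600 = -1/406425600
(3j)²=15/646 [(8 5 5; 7 -2 -5)], sign=-1
⇒ 4πI² = 40425/79781
I = (+1)√(40425/79781/(4π)) = 0.20080307

0.200803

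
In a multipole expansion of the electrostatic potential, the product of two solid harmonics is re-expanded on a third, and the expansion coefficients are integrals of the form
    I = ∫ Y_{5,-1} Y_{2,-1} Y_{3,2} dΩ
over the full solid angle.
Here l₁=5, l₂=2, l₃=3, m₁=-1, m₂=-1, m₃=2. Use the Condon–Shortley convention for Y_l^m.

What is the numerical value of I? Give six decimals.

-0.117387

Rules hold: Σm=0, L=10 even, 3≤3≤7.
N = 11·5·7 = 385
Δ = 4!·6!·0!/11! = 1/2310
Racah Σ t=2..2: t=2:+1/144 = 1/144
⇒ 3j(5 2 3; 0 0 0)² = 10/231, sgn -1
Racah Σ t=1..1: t=1:−1/720 = -1/720
⇒ 3j(5 2 3; -1 -1 2)² = 4/385, sgn +1
4πI² = N·(3j₀)²·(3jₘ)² = 40/231
I = -1·√(0.17316/4π) = -0.11738675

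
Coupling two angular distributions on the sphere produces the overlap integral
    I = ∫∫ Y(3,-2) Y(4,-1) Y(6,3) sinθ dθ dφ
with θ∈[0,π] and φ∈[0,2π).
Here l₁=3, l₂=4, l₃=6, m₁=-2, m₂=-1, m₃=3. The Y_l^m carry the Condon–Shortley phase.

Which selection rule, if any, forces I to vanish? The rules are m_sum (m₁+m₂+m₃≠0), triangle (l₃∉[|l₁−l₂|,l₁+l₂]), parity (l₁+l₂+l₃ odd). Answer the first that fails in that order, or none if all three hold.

parity

Σmᵢ = 0  ✓
l₃∈[|l₁−l₂|,l₁+l₂]=[1,7], have l₃=6  ✓
Σlᵢ = 13 ⇒ odd  ✗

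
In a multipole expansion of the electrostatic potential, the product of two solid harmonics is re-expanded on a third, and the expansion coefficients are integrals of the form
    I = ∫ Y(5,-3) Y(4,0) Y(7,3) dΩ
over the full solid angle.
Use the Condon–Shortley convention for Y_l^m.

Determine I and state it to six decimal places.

m-sum 0 ✓  L=16 even ✓  1≤7≤9 ✓
Π(2lᵢ+1) = 11×9×15 = 1485
triangle coeff Δ(5,4,7) = 1/6126120
Σ_t [0,2]: t=0:+1/69120 t=1:−1/20736 t=2:+1/69120 = -1/51840
(3j)²=280/21879 [(5 4 7; 0 0 0)], sign=+1
Σ_t [0,2]: t=0:+1/3870720 t=1:−1/181440 t=2:+1/138240 = 23/11612160
(3j)²=529/204204 [(5 4 7; -3 0 3)], sign=+1
⇒ 4πI² = 26450/537251
I = (+1)√(26450/537251/(4π)) = 0.06259207

0.062592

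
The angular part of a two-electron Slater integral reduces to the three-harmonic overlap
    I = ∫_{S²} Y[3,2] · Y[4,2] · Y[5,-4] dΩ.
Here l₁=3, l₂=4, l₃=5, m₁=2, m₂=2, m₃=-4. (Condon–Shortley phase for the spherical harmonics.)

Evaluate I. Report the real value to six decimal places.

m-sum 0 ✓  L=12 even ✓  1≤5≤7 ✓
Π(2lᵢ+1) = 7×9×11 = 693
triangle coeff Δ(3,4,5) = 1/180180
Σ_t [0,2]: t=0:+1/576 t=1:−1/144 t=2:+1/576 = -1/288
(3j)²=20/1001 [(3 4 5; 0 0 0)], sign=+1
Σ_t [0,1]: t=0:+1/8640 t=1:−1/2880 = -1/4320
(3j)²=8/429 [(3 4 5; 2 2 -4)], sign=+1
⇒ 4πI² = 480/1859
I = (+1)√(480/1859/(4π)) = 0.14334284

0.143343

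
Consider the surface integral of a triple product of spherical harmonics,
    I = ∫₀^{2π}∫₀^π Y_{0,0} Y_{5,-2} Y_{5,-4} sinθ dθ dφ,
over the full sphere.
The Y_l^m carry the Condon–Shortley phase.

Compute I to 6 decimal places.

m-sum = 0 − 2 − 4 = -6 ≠ 0 ⇒ I = 0

0.000000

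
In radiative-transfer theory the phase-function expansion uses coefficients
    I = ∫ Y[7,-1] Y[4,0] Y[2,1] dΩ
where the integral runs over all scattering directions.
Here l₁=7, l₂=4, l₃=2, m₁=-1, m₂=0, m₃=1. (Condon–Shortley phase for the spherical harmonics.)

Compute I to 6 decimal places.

0.000000

|7−4|≤2≤7+4 violated ⇒ I = 0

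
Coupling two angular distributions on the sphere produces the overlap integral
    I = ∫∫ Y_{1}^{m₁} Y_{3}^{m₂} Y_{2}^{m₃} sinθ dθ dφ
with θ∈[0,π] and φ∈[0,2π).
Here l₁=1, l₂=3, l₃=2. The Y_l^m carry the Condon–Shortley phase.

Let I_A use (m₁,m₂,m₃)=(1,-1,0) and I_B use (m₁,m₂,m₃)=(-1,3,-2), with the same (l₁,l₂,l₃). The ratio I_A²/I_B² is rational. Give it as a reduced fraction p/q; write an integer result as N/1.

2/5

Same 1,3,2: normalisation and zero-m 3j drop out of the ratio.
A: Δ: 2! 0! 4! / 7! → 1/105; sum: t=0:+1/8 = 1/8; 3j²(1 3 2; 1 -1 0) = Δ·Π!·Σ² = 2/35  (sign +1)
B: Δ: 2! 0! 4! / 7! → 1/105; sum: t=2:+1/48 = 1/48; 3j²(1 3 2; -1 3 -2) = Δ·Π!·Σ² = 1/7  (sign +1)
I_A²/I_B² = (2/35)/(1/7) = 2/5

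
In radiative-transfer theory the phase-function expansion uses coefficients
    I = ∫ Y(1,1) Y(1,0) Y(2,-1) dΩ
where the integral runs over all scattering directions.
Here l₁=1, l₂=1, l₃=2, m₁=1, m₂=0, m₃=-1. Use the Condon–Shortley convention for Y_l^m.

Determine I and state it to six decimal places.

-0.218510

Checks pass: Σm=0; 4 even; l₃=2∈[0,2].
(2·1+1)(2·1+1)(2·2+1) = 45
Δ: 0! 2! 2! / 5! → 1/30
sum: t=0:+1/1 = 1/1
3j²(1 1 2; 0 0 0) = Δ·Π!·Σ² = 2/15  (sign +1)
sum: t=0:+1/2 = 1/2
3j²(1 1 2; 1 0 -1) = Δ·Π!·Σ² = 1/10  (sign -1)
combine: 4πI² = 45·2/15·1/10 = 3/5
take √, sign -1: I = -0.21850969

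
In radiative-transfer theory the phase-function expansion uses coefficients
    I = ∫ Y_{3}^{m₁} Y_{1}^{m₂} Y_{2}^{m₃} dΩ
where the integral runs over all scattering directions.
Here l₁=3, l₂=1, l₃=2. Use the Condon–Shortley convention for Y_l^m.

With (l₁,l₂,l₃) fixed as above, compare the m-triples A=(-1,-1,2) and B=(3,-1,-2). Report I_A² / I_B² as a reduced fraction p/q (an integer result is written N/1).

1/15

l's match ⇒ only the (l;m) 3-j factors differ between A and B.
A: triangle coeff Δ(3,1,2) = 1/105; Σ_t [0,0]: t=0:+1/48 = 1/48; (3j)²=1/105 [(3 1 2; -1 -1 2)], sign=+1
B: triangle coeff Δ(3,1,2) = 1/105; Σ_t [0,0]: t=0:+1/48 = 1/48; (3j)²=1/7 [(3 1 2; 3 -1 -2)], sign=+1
I_A²/I_B² = (1/105)/(1/7) = 1/15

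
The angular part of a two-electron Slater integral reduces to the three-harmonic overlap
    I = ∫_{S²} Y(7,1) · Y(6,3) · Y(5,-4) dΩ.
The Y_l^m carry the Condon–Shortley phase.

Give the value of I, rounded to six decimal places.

m-sum 0 ✓  L=18 even ✓  1≤5≤13 ✓
Π(2lᵢ+1) = 15×13×11 = 2145
triangle coeff Δ(7,6,5) = 1/174594420
Σ_t [2,6]: t=2:+1/4147200 t=3:−1/207360 t=4:+1/82944 t=5:−1/207360 t=6:+1/4147200 = 1/345600
(3j)²=420/46189 [(7 6 5; 0 0 0)], sign=-1
Σ_t [5,6]: t=5:−1/2073600 t=6:+1/6220800 = -1/3110400
(3j)²=3136/230945 [(7 6 5; 1 3 -4)], sign=+1
⇒ 4πI² = 3951360/14919047
I = (-1)√(3951360/14919047/(4π)) = -0.14517700

-0.145177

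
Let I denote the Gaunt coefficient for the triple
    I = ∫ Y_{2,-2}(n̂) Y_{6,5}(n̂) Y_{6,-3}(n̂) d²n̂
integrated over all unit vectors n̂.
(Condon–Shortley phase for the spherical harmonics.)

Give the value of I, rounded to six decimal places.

Rules hold: Σm=0, L=14 even, 4≤6≤8.
N = 5·13·13 = 845
Δ = 2!·2!·10!/15! = 1/90090
Racah Σ t=0..2: t=0:+1/69120 t=1:−1/14400 t=2:+1/69120 = -7/172800
⇒ 3j(2 6 6; 0 0 0)² = 14/715, sgn -1
Racah Σ t=2..2: t=2:+1/1451520 = 1/1451520
⇒ 3j(2 6 6; -2 5 -3)² = 1/91, sgn -1
4πI² = N·(3j₀)²·(3jₘ)² = 2/11
I = +1·√(0.181818/4π) = 0.12028562

0.120286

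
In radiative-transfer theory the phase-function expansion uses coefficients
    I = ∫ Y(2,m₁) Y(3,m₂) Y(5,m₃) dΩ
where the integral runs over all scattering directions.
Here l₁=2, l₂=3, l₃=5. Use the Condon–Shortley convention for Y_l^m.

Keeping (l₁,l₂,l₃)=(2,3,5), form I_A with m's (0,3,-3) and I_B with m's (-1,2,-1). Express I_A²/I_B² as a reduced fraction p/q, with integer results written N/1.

7/6

l's match ⇒ only the (l;m) 3-j factors differ between A and B.
A: triangle coeff Δ(2,3,5) = 1/2310; Σ_t [0,0]: t=0:+1/2880 = 1/2880; (3j)²=2/165 [(2 3 5; 0 3 -3)], sign=+1
B: triangle coeff Δ(2,3,5) = 1/2310; Σ_t [0,0]: t=0:+1/720 = 1/720; (3j)²=4/385 [(2 3 5; -1 2 -1)], sign=+1
I_A²/I_B² = (2/165)/(4/385) = 7/6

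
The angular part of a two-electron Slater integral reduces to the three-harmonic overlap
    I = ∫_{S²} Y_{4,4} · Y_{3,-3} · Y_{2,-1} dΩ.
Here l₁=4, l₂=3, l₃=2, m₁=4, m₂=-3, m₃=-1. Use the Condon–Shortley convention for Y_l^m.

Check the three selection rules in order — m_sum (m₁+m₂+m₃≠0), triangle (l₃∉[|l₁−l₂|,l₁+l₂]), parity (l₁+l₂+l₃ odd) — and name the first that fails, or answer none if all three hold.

parity

m₁+m₂+m₃ = 4 − 3 − 1 = 0  ✓
triangle: |4−3|=1 ≤ l₃=2 ≤ 4+3=7  ✓
parity: l₁+l₂+l₃ = 9 is odd  ✗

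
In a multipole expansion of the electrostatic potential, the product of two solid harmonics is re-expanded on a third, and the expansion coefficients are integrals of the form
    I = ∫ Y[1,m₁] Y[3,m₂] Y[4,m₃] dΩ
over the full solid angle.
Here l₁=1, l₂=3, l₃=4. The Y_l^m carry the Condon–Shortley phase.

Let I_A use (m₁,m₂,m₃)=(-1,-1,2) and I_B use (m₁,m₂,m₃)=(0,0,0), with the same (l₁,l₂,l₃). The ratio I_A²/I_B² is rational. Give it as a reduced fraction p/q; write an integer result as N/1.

Same 1,3,4: normalisation and zero-m 3j drop out of the ratio.
A: Δ: 0! 2! 6! / 9! → 1/252; sum: t=0:+1/96 = 1/96; 3j²(1 3 4; -1 -1 2) = Δ·Π!·Σ² = 5/84  (sign +1)
B: Δ: 0! 2! 6! / 9! → 1/252; sum: t=0:+1/36 = 1/36; 3j²(1 3 4; 0 0 0) = Δ·Π!·Σ² = 4/63  (sign +1)
I_A²/I_B² = (5/84)/(4/63) = 15/16

15/16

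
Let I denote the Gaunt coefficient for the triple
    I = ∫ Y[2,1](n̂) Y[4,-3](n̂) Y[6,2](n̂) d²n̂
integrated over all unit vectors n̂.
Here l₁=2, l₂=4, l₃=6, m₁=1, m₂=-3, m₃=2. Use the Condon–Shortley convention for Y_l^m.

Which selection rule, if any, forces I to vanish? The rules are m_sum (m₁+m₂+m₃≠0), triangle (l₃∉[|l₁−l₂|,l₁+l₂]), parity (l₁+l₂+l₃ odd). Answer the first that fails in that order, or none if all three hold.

none

m₁+m₂+m₃ = 1 − 3 + 2 = 0  ✓
triangle: |2−4|=2 ≤ l₃=6 ≤ 2+4=6  ✓
parity: l₁+l₂+l₃ = 12 is even  ✓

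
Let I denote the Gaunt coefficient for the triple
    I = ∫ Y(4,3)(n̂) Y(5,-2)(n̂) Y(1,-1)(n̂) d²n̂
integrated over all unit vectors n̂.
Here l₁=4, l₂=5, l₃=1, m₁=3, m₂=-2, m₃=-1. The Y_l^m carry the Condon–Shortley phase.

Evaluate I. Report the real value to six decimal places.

Checks pass: Σm=0; 10 even; l₃=1∈[1,9].
(2·4+1)(2·5+1)(2·1+1) = 297
Δ: 8! 0! 2! / 11! → 1/495
sum: t=4:+1/576 = 1/576
3j²(4 5 1; 0 0 0) = Δ·Π!·Σ² = 5/99  (sign -1)
sum: t=1:−1/10080 = -1/10080
3j²(4 5 1; 3 -2 -1) = Δ·Π!·Σ² = 1/165  (sign -1)
combine: 4πI² = 297·5/99·1/165 = 1/11
take √, sign +1: I = 0.08505478

0.085055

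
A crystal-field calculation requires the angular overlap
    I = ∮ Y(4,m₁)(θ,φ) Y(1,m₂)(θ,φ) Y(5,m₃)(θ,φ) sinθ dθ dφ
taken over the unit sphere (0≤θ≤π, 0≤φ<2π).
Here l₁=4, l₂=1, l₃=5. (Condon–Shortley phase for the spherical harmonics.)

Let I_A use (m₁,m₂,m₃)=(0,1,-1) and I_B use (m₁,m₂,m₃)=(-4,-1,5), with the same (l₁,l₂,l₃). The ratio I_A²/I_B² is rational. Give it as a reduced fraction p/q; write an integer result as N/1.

Shared (l₁,l₂,l₃)=(4,1,5): N and (l;000)² cancel in I_A²/I_B².
A: Δ = 0!·8!·2!/11! = 1/495; Racah Σ t=0..0: t=0:+1/1152 = 1/1152; ⇒ 3j(4 1 5; 0 1 -1)² = 1/33, sgn +1
B: Δ = 0!·8!·2!/11! = 1/495; Racah Σ t=0..0: t=0:+1/80640 = 1/80640; ⇒ 3j(4 1 5; -4 -1 5)² = 1/11, sgn +1
I_A²/I_B² = (1/33)/(1/11) = 1/3

1/3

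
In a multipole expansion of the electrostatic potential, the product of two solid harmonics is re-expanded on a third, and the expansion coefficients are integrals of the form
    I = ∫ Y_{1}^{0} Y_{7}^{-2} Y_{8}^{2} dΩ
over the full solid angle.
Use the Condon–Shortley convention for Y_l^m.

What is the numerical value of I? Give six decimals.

0.237007

m-sum 0 ✓  L=16 even ✓  6≤8≤8 ✓
Π(2lᵢ+1) = 3×15×17 = 765
triangle coeff Δ(1,7,8) = 1/2040
Σ_t [0,0]: t=0:+1/25401600 = 1/25401600
(3j)²=8/255 [(1 7 8; 0 0 0)], sign=+1
Σ_t [0,0]: t=0:+1/43545600 = 1/43545600
(3j)²=1/34 [(1 7 8; 0 -2 2)], sign=+1
⇒ 4πI² = 12/17
I = (+1)√(12/17/(4π)) = 0.23700703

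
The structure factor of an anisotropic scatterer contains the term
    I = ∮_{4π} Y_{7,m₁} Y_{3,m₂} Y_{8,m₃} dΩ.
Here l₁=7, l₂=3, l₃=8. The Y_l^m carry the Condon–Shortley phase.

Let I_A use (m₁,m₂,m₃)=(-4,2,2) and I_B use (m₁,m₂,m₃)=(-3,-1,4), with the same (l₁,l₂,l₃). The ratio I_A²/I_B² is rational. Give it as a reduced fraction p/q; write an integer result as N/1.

l's match ⇒ only the (l;m) 3-j factors differ between A and B.
A: triangle coeff Δ(7,3,8) = 1/5290740; Σ_t [1,2]: t=1:−1/174182400 t=2:+1/26127360 = 17/522547200; (3j)²=935/62244 [(7 3 8; -4 2 2)], sign=+1
B: triangle coeff Δ(7,3,8) = 1/5290740; Σ_t [0,2]: t=0:+1/58060800 t=1:−1/13063680 t=2:+1/46448640 = -79/2090188800; (3j)²=68651/5290740 [(7 3 8; -3 -1 4)], sign=-1
I_A²/I_B² = (935/62244)/(68651/5290740) = 7225/6241

7225/6241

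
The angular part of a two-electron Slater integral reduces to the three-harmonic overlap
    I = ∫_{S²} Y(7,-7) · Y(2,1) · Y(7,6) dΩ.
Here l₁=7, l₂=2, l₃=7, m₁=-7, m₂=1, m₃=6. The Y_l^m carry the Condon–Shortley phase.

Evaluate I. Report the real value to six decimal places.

-0.170036

Checks pass: Σm=0; 16 even; l₃=7∈[5,9].
(2·7+1)(2·2+1)(2·7+1) = 1125
Δ: 2! 12! 2! / 17! → 1/185640
sum: t=0:+1/2419200 t=1:−1/518400 t=2:+1/2419200 = -1/907200
3j²(7 2 7; 0 0 0) = Δ·Π!·Σ² = 56/3315  (sign +1)
sum: t=2:+1/958003200 = 1/958003200
3j²(7 2 7; -7 1 6) = Δ·Π!·Σ² = 13/680  (sign -1)
combine: 4πI² = 1125·56/3315·13/680 = 105/289
take √, sign -1: I = -0.17003597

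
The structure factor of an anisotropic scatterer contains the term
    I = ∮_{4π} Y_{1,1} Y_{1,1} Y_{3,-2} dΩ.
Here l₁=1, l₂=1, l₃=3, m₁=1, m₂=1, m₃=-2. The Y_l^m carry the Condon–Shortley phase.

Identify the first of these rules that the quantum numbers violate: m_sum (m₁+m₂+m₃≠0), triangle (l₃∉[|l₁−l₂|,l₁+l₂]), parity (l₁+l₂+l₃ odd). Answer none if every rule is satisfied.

azimuthal sum: 1 + 1 − 2 = 0  ✓
0 ≤ 3 ≤ 2 (triangle on l)  ✗
L = 1 + 1 + 3 = 5 (odd)

triangle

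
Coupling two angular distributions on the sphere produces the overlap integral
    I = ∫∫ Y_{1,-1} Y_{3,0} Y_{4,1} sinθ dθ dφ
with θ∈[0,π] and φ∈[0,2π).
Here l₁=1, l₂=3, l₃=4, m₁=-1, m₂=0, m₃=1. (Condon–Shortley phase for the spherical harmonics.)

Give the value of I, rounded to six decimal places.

Rules hold: Σm=0, L=8 even, 2≤4≤4.
N = 3·7·9 = 189
Δ = 0!·2!·6!/9! = 1/252
Racah Σ t=0..0: t=0:+1/36 = 1/36
⇒ 3j(1 3 4; 0 0 0)² = 4/63, sgn +1
Racah Σ t=0..0: t=0:+1/72 = 1/72
⇒ 3j(1 3 4; -1 0 1)² = 5/126, sgn -1
4πI² = N·(3j₀)²·(3jₘ)² = 10/21
I = -1·√(0.47619/4π) = -0.19466390

-0.194664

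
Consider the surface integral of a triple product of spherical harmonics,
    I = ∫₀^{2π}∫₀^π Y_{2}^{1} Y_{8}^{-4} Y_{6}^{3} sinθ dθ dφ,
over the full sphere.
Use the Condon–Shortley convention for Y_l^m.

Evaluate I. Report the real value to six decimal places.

0.251742

Rules hold: Σm=0, L=16 even, 6≤6≤10.
N = 5·17·13 = 1105
Δ = 4!·0!·12!/17! = 1/30940
Racah Σ t=2..2: t=2:+1/2073600 = 1/2073600
⇒ 3j(2 8 6; 0 0 0)² = 28/1105, sgn +1
Racah Σ t=1..1: t=1:−1/13063680 = -1/13063680
⇒ 3j(2 8 6; 1 -4 3)² = 44/1547, sgn +1
4πI² = N·(3j₀)²·(3jₘ)² = 176/221
I = +1·√(0.79638/4π) = 0.25174176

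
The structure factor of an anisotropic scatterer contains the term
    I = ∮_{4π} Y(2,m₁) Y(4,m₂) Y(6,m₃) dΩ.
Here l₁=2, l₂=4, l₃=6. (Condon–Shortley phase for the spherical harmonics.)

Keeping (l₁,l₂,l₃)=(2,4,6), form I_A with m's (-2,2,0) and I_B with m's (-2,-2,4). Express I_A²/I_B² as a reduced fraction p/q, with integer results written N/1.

l's match ⇒ only the (l;m) 3-j factors differ between A and B.
A: triangle coeff Δ(2,4,6) = 1/6435; Σ_t [0,0]: t=0:+1/34560 = 1/34560; (3j)²=1/429 [(2 4 6; -2 2 0)], sign=+1
B: triangle coeff Δ(2,4,6) = 1/6435; Σ_t [0,0]: t=0:+1/34560 = 1/34560; (3j)²=14/429 [(2 4 6; -2 -2 4)], sign=+1
I_A²/I_B² = (1/429)/(14/429) = 1/14

1/14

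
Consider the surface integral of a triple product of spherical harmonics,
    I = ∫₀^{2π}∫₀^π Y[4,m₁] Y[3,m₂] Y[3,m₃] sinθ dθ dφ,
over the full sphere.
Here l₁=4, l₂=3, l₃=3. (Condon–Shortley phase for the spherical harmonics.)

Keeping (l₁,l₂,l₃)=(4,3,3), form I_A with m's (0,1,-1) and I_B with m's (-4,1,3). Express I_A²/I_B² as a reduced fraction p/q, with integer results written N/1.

Same 4,3,3: normalisation and zero-m 3j drop out of the ratio.
A: Δ: 4! 4! 2! / 11! → 1/34650; sum: t=2:+1/32 t=3:−1/36 t=4:+1/1152 = 5/1152; 3j²(4 3 3; 0 1 -1) = Δ·Π!·Σ² = 1/1386  (sign +1)
B: Δ: 4! 4! 2! / 11! → 1/34650; sum: t=4:+1/1152 = 1/1152; 3j²(4 3 3; -4 1 3) = Δ·Π!·Σ² = 1/33  (sign +1)
I_A²/I_B² = (1/1386)/(1/33) = 1/42

1/42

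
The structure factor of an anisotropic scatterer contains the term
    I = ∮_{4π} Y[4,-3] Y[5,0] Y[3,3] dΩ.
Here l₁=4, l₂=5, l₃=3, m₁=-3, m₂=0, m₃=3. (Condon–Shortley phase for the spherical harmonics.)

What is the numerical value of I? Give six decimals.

-0.098140

Checks pass: Σm=0; 12 even; l₃=3∈[1,9].
(2·4+1)(2·5+1)(2·3+1) = 693
Δ: 6! 2! 4! / 13! → 1/180180
sum: t=2:+1/576 t=3:−1/144 t=4:+1/576 = -1/288
3j²(4 5 3; 0 0 0) = Δ·Π!·Σ² = 20/1001  (sign +1)
sum: t=5:−1/5760 = -1/5760
3j²(4 5 3; -3 0 3) = Δ·Π!·Σ² = 5/572  (sign -1)
combine: 4πI² = 693·20/1001·5/572 = 225/1859
take √, sign -1: I = -0.09814013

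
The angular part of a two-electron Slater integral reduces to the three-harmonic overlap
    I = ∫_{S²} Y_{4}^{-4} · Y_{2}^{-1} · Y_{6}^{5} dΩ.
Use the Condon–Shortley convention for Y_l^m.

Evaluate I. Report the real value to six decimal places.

Checks pass: Σm=0; 12 even; l₃=6∈[2,6].
(2·4+1)(2·2+1)(2·6+1) = 585
Δ: 0! 8! 4! / 13! → 1/6435
sum: t=0:+1/2304 = 1/2304
3j²(4 2 6; 0 0 0) = Δ·Π!·Σ² = 5/143  (sign +1)
sum: t=0:+1/241920 = 1/241920
3j²(4 2 6; -4 -1 5) = Δ·Π!·Σ² = 1/39  (sign -1)
combine: 4πI² = 585·5/143·1/39 = 75/143
take √, sign -1: I = -0.20429497

-0.204295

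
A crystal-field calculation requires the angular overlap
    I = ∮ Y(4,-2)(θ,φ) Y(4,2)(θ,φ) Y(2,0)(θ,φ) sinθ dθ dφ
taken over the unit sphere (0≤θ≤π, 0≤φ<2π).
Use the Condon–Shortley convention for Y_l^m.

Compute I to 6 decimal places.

Rules hold: Σm=0, L=10 even, 0≤2≤8.
N = 9·9·5 = 405
Δ = 6!·2!·2!/11! = 1/13860
Racah Σ t=2..4: t=2:+1/192 t=3:−1/36 t=4:+1/192 = -5/288
⇒ 3j(4 4 2; 0 0 0)² = 20/693, sgn -1
Racah Σ t=4..6: t=4:+1/192 t=5:−1/120 t=6:+1/2880 = -1/360
⇒ 3j(4 4 2; -2 2 0)² = 16/3465, sgn -1
4πI² = N·(3j₀)²·(3jₘ)² = 320/5929
I = +1·√(0.053972/4π) = 0.06553591

0.065536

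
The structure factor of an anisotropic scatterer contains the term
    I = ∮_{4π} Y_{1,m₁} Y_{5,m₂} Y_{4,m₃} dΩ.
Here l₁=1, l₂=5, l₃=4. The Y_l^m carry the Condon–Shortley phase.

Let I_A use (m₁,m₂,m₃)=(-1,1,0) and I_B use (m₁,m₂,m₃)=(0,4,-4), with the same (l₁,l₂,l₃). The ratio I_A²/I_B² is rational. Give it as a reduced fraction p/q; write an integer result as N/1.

5/3

l's match ⇒ only the (l;m) 3-j factors differ between A and B.
A: triangle coeff Δ(1,5,4) = 1/495; Σ_t [2,2]: t=2:+1/1152 = 1/1152; (3j)²=1/33 [(1 5 4; -1 1 0)], sign=+1
B: triangle coeff Δ(1,5,4) = 1/495; Σ_t [1,1]: t=1:−1/40320 = -1/40320; (3j)²=1/55 [(1 5 4; 0 4 -4)], sign=-1
I_A²/I_B² = (1/33)/(1/55) = 5/3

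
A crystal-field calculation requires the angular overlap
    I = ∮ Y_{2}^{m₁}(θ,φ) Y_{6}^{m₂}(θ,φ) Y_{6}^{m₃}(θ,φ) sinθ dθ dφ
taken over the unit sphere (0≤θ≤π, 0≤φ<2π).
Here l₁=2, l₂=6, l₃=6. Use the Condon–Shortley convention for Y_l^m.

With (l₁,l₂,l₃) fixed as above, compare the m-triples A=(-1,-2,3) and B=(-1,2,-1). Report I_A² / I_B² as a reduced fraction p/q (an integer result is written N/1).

5/2

l's match ⇒ only the (l;m) 3-j factors differ between A and B.
A: triangle coeff Δ(2,6,6) = 1/90090; Σ_t [1,2]: t=1:−1/60480 t=2:+1/161280 = -1/96768; (3j)²=15/1001 [(2 6 6; -1 -2 3)], sign=+1
B: triangle coeff Δ(2,6,6) = 1/90090; Σ_t [1,2]: t=1:−1/60480 t=2:+1/34560 = 1/80640; (3j)²=6/1001 [(2 6 6; -1 2 -1)], sign=-1
I_A²/I_B² = (15/1001)/(6/1001) = 5/2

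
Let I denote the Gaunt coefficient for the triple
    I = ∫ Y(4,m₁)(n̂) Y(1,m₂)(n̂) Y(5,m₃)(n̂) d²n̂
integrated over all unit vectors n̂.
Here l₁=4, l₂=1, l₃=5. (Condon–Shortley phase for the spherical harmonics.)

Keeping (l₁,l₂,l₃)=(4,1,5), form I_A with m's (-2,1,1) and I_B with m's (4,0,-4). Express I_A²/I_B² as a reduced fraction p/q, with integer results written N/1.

Same 4,1,5: normalisation and zero-m 3j drop out of the ratio.
A: Δ: 0! 8! 2! / 11! → 1/495; sum: t=0:+1/2880 = 1/2880; 3j²(4 1 5; -2 1 1) = Δ·Π!·Σ² = 2/165  (sign +1)
B: Δ: 0! 8! 2! / 11! → 1/495; sum: t=0:+1/40320 = 1/40320; 3j²(4 1 5; 4 0 -4) = Δ·Π!·Σ² = 1/55  (sign -1)
I_A²/I_B² = (2/165)/(1/55) = 2/3

2/3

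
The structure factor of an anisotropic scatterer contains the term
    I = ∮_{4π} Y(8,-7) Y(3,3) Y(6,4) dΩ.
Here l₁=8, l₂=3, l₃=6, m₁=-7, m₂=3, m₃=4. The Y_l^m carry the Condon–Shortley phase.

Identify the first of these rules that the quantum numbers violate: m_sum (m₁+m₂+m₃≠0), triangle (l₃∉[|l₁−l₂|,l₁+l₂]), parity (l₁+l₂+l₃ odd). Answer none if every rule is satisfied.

m₁+m₂+m₃ = -7 + 3 + 4 = 0  ✓
triangle: |8−3|=5 ≤ l₃=6 ≤ 8+3=11  ✓
parity: l₁+l₂+l₃ = 17 is odd  ✗

parity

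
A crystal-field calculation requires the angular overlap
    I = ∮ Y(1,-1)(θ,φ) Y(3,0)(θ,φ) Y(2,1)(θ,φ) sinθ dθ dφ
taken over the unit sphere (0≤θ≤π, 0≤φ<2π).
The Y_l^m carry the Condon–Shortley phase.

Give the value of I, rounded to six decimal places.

Checks pass: Σm=0; 6 even; l₃=2∈[2,4].
(2·1+1)(2·3+1)(2·2+1) = 105
Δ: 2! 0! 4! / 7! → 1/105
sum: t=1:−1/4 = -1/4
3j²(1 3 2; 0 0 0) = Δ·Π!·Σ² = 3/35  (sign -1)
sum: t=2:+1/12 = 1/12
3j²(1 3 2; -1 0 1) = Δ·Π!·Σ² = 1/35  (sign -1)
combine: 4πI² = 105·3/35·1/35 = 9/35
take √, sign +1: I = 0.14304817

0.143048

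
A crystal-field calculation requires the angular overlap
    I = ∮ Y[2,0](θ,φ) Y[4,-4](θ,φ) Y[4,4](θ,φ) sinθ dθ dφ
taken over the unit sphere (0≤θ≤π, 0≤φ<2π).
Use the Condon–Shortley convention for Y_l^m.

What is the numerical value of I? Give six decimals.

-0.229376

m-sum 0 ✓  L=10 even ✓  2≤4≤6 ✓
Π(2lᵢ+1) = 5×9×9 = 405
triangle coeff Δ(2,4,4) = 1/13860
Σ_t [0,2]: t=0:+1/192 t=1:−1/36 t=2:+1/192 = -5/288
(3j)²=20/693 [(2 4 4; 0 0 0)], sign=-1
Σ_t [0,0]: t=0:+1/2880 = 1/2880
(3j)²=28/495 [(2 4 4; 0 -4 4)], sign=+1
⇒ 4πI² = 80/121
I = (-1)√(80/121/(4π)) = -0.22937568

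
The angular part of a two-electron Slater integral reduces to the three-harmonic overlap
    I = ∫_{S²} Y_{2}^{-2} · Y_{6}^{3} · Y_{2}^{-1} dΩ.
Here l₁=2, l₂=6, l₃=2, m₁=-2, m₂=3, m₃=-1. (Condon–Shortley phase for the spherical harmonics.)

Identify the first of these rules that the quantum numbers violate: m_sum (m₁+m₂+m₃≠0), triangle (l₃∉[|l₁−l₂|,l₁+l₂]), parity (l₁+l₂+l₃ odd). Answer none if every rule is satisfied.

azimuthal sum: -2 + 3 − 1 = 0  ✓
4 ≤ 2 ≤ 8 (triangle on l)  ✗
L = 2 + 6 + 2 = 10 (even)

triangle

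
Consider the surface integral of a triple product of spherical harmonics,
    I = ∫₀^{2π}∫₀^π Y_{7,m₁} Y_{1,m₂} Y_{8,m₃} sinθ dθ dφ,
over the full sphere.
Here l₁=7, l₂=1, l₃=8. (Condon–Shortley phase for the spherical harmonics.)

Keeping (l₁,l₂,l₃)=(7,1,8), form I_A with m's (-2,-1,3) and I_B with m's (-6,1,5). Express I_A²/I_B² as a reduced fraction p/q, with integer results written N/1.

55/3

l's match ⇒ only the (l;m) 3-j factors differ between A and B.
A: triangle coeff Δ(7,1,8) = 1/2040; Σ_t [0,0]: t=0:+1/87091200 = 1/87091200; (3j)²=11/408 [(7 1 8; -2 -1 3)], sign=-1
B: triangle coeff Δ(7,1,8) = 1/2040; Σ_t [0,0]: t=0:+1/12454041600 = 1/12454041600; (3j)²=1/680 [(7 1 8; -6 1 5)], sign=-1
I_A²/I_B² = (11/408)/(1/680) = 55/3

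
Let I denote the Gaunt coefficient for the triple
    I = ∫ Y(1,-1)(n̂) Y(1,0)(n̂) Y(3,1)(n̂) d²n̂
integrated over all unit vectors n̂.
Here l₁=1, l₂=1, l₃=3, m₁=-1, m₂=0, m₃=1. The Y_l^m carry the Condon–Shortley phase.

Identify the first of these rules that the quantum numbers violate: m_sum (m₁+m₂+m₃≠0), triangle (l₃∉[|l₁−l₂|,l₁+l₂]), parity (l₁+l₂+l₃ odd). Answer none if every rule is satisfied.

triangle

m₁+m₂+m₃ = -1 + 0 + 1 = 0  ✓
triangle: |1−1|=0 ≤ l₃=3 ≤ 1+1=2  ✗
parity: l₁+l₂+l₃ = 5 is odd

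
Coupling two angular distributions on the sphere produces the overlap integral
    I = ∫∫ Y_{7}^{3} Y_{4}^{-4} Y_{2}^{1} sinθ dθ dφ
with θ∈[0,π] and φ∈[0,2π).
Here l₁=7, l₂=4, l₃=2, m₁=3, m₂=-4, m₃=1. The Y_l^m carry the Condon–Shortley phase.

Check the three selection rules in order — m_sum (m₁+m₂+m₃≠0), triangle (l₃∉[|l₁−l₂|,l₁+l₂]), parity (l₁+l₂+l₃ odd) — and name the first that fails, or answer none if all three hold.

m₁+m₂+m₃ = 3 − 4 + 1 = 0  ✓
triangle: |7−4|=3 ≤ l₃=2 ≤ 7+4=11  ✗
parity: l₁+l₂+l₃ = 13 is odd

triangle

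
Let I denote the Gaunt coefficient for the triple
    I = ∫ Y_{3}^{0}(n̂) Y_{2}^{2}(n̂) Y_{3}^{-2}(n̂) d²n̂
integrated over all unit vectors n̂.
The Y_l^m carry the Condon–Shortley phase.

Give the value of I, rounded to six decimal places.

-0.188063

Checks pass: Σm=0; 8 even; l₃=3∈[1,5].
(2·3+1)(2·2+1)(2·3+1) = 245
Δ: 2! 4! 2! / 9! → 1/3780
sum: t=0:+1/24 t=1:−1/4 t=2:+1/24 = -1/6
3j²(3 2 3; 0 0 0) = Δ·Π!·Σ² = 4/105  (sign +1)
sum: t=2:+1/24 = 1/24
3j²(3 2 3; 0 2 -2) = Δ·Π!·Σ² = 1/21  (sign -1)
combine: 4πI² = 245·4/105·1/21 = 4/9
take √, sign -1: I = -0.18806319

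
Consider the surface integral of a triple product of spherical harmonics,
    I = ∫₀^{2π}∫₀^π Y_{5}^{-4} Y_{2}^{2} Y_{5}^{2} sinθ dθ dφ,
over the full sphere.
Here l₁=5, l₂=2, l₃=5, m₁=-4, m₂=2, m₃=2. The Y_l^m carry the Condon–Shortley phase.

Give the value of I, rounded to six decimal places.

-0.137240

Checks pass: Σm=0; 12 even; l₃=5∈[3,7].
(2·5+1)(2·2+1)(2·5+1) = 605
Δ: 2! 8! 2! / 13! → 1/38610
sum: t=0:+1/2880 t=1:−1/576 t=2:+1/2880 = -1/960
3j²(5 2 5; 0 0 0) = Δ·Π!·Σ² = 10/429  (sign +1)
sum: t=2:+1/20160 = 1/20160
3j²(5 2 5; -4 2 2) = Δ·Π!·Σ² = 12/715  (sign -1)
combine: 4πI² = 605·10/429·12/715 = 40/169
take √, sign -1: I = -0.13724032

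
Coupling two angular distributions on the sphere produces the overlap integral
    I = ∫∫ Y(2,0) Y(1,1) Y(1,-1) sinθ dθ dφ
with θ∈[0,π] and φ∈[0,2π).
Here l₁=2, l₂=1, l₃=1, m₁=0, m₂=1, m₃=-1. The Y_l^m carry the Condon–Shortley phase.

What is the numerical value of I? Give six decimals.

Rules hold: Σm=0, L=4 even, 1≤1≤3.
N = 5·3·3 = 45
Δ = 2!·2!·0!/5! = 1/30
Racah Σ t=1..1: t=1:−1/1 = -1/1
⇒ 3j(2 1 1; 0 0 0)² = 2/15, sgn +1
Racah Σ t=2..2: t=2:+1/4 = 1/4
⇒ 3j(2 1 1; 0 1 -1)² = 1/30, sgn +1
4πI² = N·(3j₀)²·(3jₘ)² = 1/5
I = +1·√(0.2/4π) = 0.12615663

0.126157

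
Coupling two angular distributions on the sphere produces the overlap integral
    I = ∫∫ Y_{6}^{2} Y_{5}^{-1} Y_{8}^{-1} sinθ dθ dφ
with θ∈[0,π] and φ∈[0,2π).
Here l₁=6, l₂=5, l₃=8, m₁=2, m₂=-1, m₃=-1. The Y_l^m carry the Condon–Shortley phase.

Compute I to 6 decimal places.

L=19 odd ⇒ parity kills the (l;000) factor ⇒ I = 0

0.000000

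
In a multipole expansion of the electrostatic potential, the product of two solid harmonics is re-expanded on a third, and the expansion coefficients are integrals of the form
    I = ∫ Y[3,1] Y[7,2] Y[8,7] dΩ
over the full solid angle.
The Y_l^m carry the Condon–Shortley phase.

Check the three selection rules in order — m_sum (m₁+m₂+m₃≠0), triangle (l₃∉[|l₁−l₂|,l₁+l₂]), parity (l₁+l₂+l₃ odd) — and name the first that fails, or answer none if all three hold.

Σmᵢ = 10  ✗
l₃∈[|l₁−l₂|,l₁+l₂]=[4,10], have l₃=8
Σlᵢ = 18 ⇒ even

m_sum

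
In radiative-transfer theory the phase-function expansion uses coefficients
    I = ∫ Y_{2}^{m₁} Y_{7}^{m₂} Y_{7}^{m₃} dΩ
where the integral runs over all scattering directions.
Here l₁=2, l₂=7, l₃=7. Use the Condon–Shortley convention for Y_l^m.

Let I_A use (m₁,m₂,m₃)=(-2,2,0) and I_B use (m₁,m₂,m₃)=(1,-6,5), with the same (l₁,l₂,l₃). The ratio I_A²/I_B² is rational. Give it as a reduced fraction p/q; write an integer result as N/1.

Same 2,7,7: normalisation and zero-m 3j drop out of the ratio.
A: Δ: 2! 2! 12! / 17! → 1/185640; sum: t=2:+1/2419200 = 1/2419200; 3j²(2 7 7; -2 2 0) = Δ·Π!·Σ² = 27/1105  (sign -1)
B: Δ: 2! 2! 12! / 17! → 1/185640; sum: t=0:+1/79833600 t=1:−1/958003200 = 1/87091200; 3j²(2 7 7; 1 -6 5) = Δ·Π!·Σ² = 121/4760  (sign +1)
I_A²/I_B² = (27/1105)/(121/4760) = 1512/1573

1512/1573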